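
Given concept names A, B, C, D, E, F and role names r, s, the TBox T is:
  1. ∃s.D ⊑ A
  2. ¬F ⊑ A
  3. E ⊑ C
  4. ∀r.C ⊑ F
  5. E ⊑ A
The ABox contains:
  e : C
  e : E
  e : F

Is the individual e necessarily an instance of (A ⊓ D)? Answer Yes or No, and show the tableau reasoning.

No

1. e : (A ⊓ D)?  L(e) = {C, E, F} ∪ {(¬A ⊔ ¬D)}
   apply at e: E⊑A
   open: L(e) ⊇ {A, C, E, F, ¬D} — e ∉ (A ⊓ D) possible
2. Hence e : (A ⊓ D): not entailed.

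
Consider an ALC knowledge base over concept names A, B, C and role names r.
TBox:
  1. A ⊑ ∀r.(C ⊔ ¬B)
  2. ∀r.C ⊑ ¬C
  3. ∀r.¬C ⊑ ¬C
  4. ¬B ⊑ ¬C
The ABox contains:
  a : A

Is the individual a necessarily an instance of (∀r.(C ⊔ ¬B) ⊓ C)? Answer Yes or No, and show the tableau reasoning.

1. a : (∀r.(C ⊔ ¬B) ⊓ C)?  L(a) = {A} ∪ {(∃r.(¬C ⊓ B) ⊔ ¬C)}
   apply at a: A⊑∀r.(C ⊔ ¬B)
   open: L(a) ⊇ {A, B, ¬C, ∀r.(C ⊔ ¬B), ∃r.C, …} (+ ∃-successors) — a ∉ (∀r.(C ⊔ ¬B) ⊓ C) possible
2. Hence a : (∀r.(C ⊔ ¬B) ⊓ C): not entailed.

No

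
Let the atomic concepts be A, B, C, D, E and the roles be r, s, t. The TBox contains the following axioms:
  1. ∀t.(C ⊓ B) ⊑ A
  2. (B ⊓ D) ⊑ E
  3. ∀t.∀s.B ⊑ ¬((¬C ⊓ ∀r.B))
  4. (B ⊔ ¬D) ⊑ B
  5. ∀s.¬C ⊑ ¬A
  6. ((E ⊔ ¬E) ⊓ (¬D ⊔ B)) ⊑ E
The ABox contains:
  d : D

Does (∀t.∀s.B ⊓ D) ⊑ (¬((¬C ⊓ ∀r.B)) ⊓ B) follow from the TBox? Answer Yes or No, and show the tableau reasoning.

No

1. (∀t.∀s.B ⊓ D) ⊑ (¬((¬C ⊓ ∀r.B)) ⊓ B)  ⇔  ((∀t.∀s.B ⊓ D) ⊓ ((¬C ⊓ ∀r.B) ⊔ ¬B)) unsat w.r.t. T
   apply at x₀: ∀t.∀s.B⊑¬((¬C ⊓ ∀r.B))
   open: L(x₀) ⊇ {C, D, ¬B, ∀t.∀s.B, ∃s.C, …} (+ ∃-successors)
2. Hence (∀t.∀s.B ⊓ D) ⊑ (¬((¬C ⊓ ∀r.B)) ⊓ B): not entailed.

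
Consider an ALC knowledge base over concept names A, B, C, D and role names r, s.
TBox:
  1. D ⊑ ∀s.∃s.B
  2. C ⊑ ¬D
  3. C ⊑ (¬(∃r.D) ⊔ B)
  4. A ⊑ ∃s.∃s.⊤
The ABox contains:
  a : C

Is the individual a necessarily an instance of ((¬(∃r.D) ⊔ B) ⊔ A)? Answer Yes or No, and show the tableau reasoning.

Yes

1. a : ((¬(∃r.D) ⊔ B) ⊔ A)?  L(a) = {C} ∪ {((∃r.D ⊓ ¬B) ⊓ ¬A)}
   clash {B, ¬B} at a — a ∈ ((¬(∃r.D) ⊔ B) ⊔ A)
2. Hence a : ((¬(∃r.D) ⊔ B) ⊔ A): entailed.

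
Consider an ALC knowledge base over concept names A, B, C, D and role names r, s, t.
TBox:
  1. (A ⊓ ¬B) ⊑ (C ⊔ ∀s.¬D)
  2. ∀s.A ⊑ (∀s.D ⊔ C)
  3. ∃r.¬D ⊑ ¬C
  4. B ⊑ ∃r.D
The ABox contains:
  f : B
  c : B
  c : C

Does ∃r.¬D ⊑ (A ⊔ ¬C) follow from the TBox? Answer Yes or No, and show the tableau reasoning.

Yes

1. ∃r.¬D ⊑ (A ⊔ ¬C)  ⇔  (∃r.¬D ⊓ (¬A ⊓ C)) unsat w.r.t. T
   all branches close; clash {C, ¬C} at x₀
2. Hence ∃r.¬D ⊑ (A ⊔ ¬C): entailed.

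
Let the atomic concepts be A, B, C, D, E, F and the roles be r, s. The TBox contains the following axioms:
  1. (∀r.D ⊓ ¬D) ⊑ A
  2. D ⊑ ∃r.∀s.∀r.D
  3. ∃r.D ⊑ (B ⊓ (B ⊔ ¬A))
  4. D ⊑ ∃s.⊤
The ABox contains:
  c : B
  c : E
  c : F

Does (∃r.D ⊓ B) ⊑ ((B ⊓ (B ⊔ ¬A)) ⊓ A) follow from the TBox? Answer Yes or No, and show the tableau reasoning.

No

1. (∃r.D ⊓ B) ⊑ ((B ⊓ (B ⊔ ¬A)) ⊓ A)  ⇔  ((∃r.D ⊓ B) ⊓ ((¬B ⊔ (¬B ⊓ A)) ⊔ ¬A)) unsat w.r.t. T
   apply at x₀: ∃r.D⊑(B ⊓ (B ⊔ ¬A))
   open: L(x₀) ⊇ {B, ¬A, ¬D, ∃r.D, ∃r.¬D} (+ ∃-successors)
2. Hence (∃r.D ⊓ B) ⊑ ((B ⊓ (B ⊔ ¬A)) ⊓ A): not entailed.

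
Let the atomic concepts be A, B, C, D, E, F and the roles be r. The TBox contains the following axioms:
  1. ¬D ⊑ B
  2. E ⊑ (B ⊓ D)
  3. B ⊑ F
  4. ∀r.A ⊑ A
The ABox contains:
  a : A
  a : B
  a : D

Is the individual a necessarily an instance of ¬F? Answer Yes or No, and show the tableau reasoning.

No

1. a : ¬F?  L(a) = {A, B, D} ∪ {F}
   open: L(a) ⊇ {A, B, D, F, ¬E} — a ∉ ¬F possible
2. Hence a : ¬F: not entailed.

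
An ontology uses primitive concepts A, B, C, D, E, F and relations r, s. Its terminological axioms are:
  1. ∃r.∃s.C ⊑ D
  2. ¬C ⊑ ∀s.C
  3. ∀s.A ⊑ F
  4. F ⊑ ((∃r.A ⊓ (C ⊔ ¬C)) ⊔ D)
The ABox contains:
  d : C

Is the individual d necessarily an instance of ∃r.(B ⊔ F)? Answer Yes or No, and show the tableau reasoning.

1. d : ∃r.(B ⊔ F)?  L(d) = {C} ∪ {∀r.(¬B ⊓ ¬F)}
   open: L(d) ⊇ {C, ¬F, ∀r.(¬B ⊓ ¬F), ∀r.∀s.¬C, ∃s.¬A} (+ ∃-successors) — d ∉ ∃r.(B ⊔ F) possible
2. Hence d : ∃r.(B ⊔ F): not entailed.

No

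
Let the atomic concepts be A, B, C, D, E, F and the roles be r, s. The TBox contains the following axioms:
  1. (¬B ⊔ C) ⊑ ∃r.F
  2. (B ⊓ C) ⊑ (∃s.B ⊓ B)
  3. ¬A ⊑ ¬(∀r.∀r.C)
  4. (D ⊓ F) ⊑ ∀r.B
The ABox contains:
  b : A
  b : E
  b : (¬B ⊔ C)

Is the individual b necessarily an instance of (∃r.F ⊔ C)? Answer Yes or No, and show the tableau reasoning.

1. b : (∃r.F ⊔ C)?  L(b) = {A, E, (¬B ⊔ C)} ∪ {(∀r.¬F ⊓ ¬C)}
   clash {C, ¬C} at b — b ∈ (∃r.F ⊔ C)
2. Hence b : (∃r.F ⊔ C): entailed.

Yes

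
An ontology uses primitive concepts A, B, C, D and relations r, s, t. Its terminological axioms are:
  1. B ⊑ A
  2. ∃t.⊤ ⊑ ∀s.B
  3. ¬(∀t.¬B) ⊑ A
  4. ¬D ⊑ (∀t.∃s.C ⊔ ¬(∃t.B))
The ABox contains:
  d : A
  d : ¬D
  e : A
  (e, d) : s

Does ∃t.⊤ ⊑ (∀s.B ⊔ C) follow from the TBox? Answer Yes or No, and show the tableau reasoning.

Yes

1. ∃t.⊤ ⊑ (∀s.B ⊔ C)  ⇔  (∃t.⊤ ⊓ (∃s.¬B ⊓ ¬C)) unsat w.r.t. T
   all branches close; clash {B, ¬B} at an ∃-successor
2. Hence ∃t.⊤ ⊑ (∀s.B ⊔ C): entailed.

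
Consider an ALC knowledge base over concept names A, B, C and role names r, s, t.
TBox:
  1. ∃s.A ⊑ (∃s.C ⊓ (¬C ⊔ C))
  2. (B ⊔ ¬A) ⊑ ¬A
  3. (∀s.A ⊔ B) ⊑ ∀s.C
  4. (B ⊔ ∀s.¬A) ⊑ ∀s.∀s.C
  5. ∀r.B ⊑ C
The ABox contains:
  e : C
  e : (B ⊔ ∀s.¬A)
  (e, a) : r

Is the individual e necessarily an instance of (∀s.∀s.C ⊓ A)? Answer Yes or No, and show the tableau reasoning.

No

1. e : (∀s.∀s.C ⊓ A)?  L(e) = {C, (B ⊔ ∀s.¬A)} ∪ {(∃s.∃s.¬C ⊔ ¬A)}
   apply at e: (B ⊔ ∀s.¬A)⊑∀s.∀s.C
   open: L(e) ⊇ {B, C, ¬A, ∀s.C, ∀s.¬A, …} — e ∉ (∀s.∀s.C ⊓ A) possible
2. Hence e : (∀s.∀s.C ⊓ A): not entailed.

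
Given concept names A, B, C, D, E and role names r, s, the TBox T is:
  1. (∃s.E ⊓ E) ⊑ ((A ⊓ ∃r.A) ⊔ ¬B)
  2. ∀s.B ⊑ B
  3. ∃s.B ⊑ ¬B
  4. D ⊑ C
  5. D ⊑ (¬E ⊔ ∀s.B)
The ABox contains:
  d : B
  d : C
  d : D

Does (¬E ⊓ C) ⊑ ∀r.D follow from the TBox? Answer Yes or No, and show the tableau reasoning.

No

1. (¬E ⊓ C) ⊑ ∀r.D  ⇔  ((¬E ⊓ C) ⊓ ∃r.¬D) unsat w.r.t. T
   open: L(x₀) ⊇ {C, ¬D, ¬E, ∀s.¬B, ∃r.¬D, …} (+ ∃-successors)
2. Hence (¬E ⊓ C) ⊑ ∀r.D: not entailed.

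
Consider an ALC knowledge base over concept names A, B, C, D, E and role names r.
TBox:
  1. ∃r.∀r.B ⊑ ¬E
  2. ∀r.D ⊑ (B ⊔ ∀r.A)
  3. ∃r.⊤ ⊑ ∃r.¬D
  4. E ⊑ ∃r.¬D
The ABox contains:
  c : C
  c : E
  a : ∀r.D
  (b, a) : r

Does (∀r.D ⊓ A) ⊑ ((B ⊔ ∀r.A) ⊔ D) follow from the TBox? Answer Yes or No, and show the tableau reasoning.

Yes

1. (∀r.D ⊓ A) ⊑ ((B ⊔ ∀r.A) ⊔ D)  ⇔  ((∀r.D ⊓ A) ⊓ ((¬B ⊓ ∃r.¬A) ⊓ ¬D)) unsat w.r.t. T
   all branches close; clash {D, ¬D} at an ∃-successor
2. Hence (∀r.D ⊓ A) ⊑ ((B ⊔ ∀r.A) ⊔ D): entailed.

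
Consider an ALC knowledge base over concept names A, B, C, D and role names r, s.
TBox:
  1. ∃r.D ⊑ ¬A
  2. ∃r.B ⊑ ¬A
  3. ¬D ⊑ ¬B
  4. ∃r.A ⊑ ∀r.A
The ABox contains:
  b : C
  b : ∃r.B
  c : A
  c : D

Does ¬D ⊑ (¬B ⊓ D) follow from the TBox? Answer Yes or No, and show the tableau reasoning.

1. ¬D ⊑ (¬B ⊓ D)  ⇔  (¬D ⊓ (B ⊔ ¬D)) unsat w.r.t. T
   apply at x₀: ¬D⊑¬B
   open: L(x₀) ⊇ {¬B, ¬D, ∀r.¬A, ∀r.¬B, ∀r.¬D}
2. Hence ¬D ⊑ (¬B ⊓ D): not entailed.

No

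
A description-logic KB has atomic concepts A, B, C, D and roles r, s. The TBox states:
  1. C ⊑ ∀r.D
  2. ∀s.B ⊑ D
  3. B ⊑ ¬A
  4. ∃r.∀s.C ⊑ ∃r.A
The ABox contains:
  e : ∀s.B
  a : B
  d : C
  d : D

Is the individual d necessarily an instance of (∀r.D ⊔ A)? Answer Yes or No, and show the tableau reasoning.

1. d : (∀r.D ⊔ A)?  L(d) = {C, D} ∪ {(∃r.¬D ⊓ ¬A)}
   clash {D, ¬D} at an ∃-successor — d ∈ (∀r.D ⊔ A)
2. Hence d : (∀r.D ⊔ A): entailed.

Yes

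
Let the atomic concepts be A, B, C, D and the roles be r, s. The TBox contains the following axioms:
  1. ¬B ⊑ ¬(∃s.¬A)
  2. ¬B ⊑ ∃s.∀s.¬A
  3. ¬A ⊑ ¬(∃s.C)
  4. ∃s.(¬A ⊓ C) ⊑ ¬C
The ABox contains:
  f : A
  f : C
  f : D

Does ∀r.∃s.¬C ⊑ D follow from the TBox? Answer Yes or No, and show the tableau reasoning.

No

1. ∀r.∃s.¬C ⊑ D  ⇔  (∀r.∃s.¬C ⊓ ¬D) unsat w.r.t. T
   open: L(x₀) ⊇ {A, B, ¬D, ∀r.∃s.¬C, ∀s.(A ⊔ ¬C)}
2. Hence ∀r.∃s.¬C ⊑ D: not entailed.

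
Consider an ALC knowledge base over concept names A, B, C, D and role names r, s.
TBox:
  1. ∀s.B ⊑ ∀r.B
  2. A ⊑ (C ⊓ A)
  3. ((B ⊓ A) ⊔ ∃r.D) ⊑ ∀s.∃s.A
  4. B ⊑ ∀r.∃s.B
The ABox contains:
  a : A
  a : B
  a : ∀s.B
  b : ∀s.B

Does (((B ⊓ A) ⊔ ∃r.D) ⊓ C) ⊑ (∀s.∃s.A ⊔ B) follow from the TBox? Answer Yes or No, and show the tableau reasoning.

1. (((B ⊓ A) ⊔ ∃r.D) ⊓ C) ⊑ (∀s.∃s.A ⊔ B)  ⇔  ((((B ⊓ A) ⊔ ∃r.D) ⊓ C) ⊓ (∃s.∀s.¬A ⊓ ¬B)) unsat w.r.t. T
   all branches close; clash {A, ¬A} at an ∃-successor
2. Hence (((B ⊓ A) ⊔ ∃r.D) ⊓ C) ⊑ (∀s.∃s.A ⊔ B): entailed.

Yes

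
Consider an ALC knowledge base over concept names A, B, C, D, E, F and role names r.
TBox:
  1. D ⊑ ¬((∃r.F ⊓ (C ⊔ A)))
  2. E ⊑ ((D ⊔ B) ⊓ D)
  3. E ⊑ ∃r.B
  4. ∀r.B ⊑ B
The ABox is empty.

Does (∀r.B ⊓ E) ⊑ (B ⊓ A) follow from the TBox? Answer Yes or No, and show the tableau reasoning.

1. (∀r.B ⊓ E) ⊑ (B ⊓ A)  ⇔  ((∀r.B ⊓ E) ⊓ (¬B ⊔ ¬A)) unsat w.r.t. T
   apply at x₀: E⊑((D ⊔ B) ⊓ D); E⊑∃r.B; ∀r.B⊑B
   open: L(x₀) ⊇ {B, D, E, ¬A, ∀r.B, …} (+ ∃-successors)
2. Hence (∀r.B ⊓ E) ⊑ (B ⊓ A): not entailed.

No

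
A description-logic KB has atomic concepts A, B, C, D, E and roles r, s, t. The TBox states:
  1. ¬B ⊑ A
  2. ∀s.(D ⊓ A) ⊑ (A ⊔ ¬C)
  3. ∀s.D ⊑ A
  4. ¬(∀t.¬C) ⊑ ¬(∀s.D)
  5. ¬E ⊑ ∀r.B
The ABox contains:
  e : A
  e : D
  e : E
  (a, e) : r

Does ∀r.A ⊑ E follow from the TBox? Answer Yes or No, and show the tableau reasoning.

No

1. ∀r.A ⊑ E  ⇔  (∀r.A ⊓ ¬E) unsat w.r.t. T
   apply at x₀: ¬E⊑∀r.B
   open: L(x₀) ⊇ {B, ¬E, ∀r.A, ∀r.B, ∀t.¬C, …} (+ ∃-successors)
2. Hence ∀r.A ⊑ E: not entailed.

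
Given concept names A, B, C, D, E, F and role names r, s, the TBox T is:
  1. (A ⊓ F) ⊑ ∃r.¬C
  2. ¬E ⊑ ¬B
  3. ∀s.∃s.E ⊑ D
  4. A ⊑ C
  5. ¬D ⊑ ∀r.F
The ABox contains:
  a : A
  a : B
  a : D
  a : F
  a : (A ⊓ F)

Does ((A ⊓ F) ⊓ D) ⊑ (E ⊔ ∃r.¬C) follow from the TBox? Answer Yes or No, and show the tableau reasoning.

Yes

1. ((A ⊓ F) ⊓ D) ⊑ (E ⊔ ∃r.¬C)  ⇔  (((A ⊓ F) ⊓ D) ⊓ (¬E ⊓ ∀r.C)) unsat w.r.t. T
   all branches close; clash {C, ¬C} at an ∃-successor
2. Hence ((A ⊓ F) ⊓ D) ⊑ (E ⊔ ∃r.¬C): entailed.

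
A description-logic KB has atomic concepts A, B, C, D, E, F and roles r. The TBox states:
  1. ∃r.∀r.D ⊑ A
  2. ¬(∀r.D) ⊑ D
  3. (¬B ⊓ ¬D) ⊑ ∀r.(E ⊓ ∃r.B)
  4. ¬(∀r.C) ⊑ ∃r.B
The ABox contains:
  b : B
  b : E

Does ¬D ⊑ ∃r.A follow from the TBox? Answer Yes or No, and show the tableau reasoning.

No

1. ¬D ⊑ ∃r.A  ⇔  (¬D ⊓ ∀r.¬A) unsat w.r.t. T
   open: L(x₀) ⊇ {B, ¬D, ∀r.C, ∀r.D, ∀r.¬A, …}
2. Hence ¬D ⊑ ∃r.A: not entailed.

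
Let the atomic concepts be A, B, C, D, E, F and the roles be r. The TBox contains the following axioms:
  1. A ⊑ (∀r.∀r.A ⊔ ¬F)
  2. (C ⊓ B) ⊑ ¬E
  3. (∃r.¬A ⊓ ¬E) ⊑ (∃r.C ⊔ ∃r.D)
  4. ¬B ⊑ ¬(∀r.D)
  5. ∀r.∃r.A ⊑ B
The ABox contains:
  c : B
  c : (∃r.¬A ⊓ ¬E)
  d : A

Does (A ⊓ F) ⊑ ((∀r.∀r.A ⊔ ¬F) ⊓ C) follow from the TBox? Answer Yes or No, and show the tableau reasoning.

1. (A ⊓ F) ⊑ ((∀r.∀r.A ⊔ ¬F) ⊓ C)  ⇔  ((A ⊓ F) ⊓ ((∃r.∃r.¬A ⊓ F) ⊔ ¬C)) unsat w.r.t. T
   apply at x₀: A⊑(∀r.∀r.A ⊔ ¬F)
   open: L(x₀) ⊇ {A, B, F, ¬C, ∀r.A, …}
2. Hence (A ⊓ F) ⊑ ((∀r.∀r.A ⊔ ¬F) ⊓ C): not entailed.

No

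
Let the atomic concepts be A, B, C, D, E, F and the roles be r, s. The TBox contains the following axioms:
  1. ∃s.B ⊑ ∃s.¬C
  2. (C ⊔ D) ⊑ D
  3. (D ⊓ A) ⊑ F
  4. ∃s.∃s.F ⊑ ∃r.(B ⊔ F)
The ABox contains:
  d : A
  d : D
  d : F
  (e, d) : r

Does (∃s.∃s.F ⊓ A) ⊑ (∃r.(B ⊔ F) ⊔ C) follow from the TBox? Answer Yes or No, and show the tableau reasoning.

1. (∃s.∃s.F ⊓ A) ⊑ (∃r.(B ⊔ F) ⊔ C)  ⇔  ((∃s.∃s.F ⊓ A) ⊓ (∀r.(¬B ⊓ ¬F) ⊓ ¬C)) unsat w.r.t. T
   all branches close; clash {F, ¬F} at an ∃-successor
2. Hence (∃s.∃s.F ⊓ A) ⊑ (∃r.(B ⊔ F) ⊔ C): entailed.

Yes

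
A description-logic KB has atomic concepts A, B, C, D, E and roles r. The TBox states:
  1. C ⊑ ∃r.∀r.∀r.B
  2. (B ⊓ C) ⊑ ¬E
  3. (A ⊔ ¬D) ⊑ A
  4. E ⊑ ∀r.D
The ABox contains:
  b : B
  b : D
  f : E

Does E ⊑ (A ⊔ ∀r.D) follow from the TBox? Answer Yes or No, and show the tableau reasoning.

Yes

1. E ⊑ (A ⊔ ∀r.D)  ⇔  (E ⊓ (¬A ⊓ ∃r.¬D)) unsat w.r.t. T
   all branches close; clash {A, ¬A} at x₀
2. Hence E ⊑ (A ⊔ ∀r.D): entailed.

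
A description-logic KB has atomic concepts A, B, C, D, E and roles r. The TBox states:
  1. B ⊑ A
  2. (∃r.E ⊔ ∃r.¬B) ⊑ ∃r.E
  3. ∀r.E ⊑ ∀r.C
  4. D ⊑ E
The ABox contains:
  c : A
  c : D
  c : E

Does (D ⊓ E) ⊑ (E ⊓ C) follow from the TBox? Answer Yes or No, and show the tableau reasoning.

No

1. (D ⊓ E) ⊑ (E ⊓ C)  ⇔  ((D ⊓ E) ⊓ (¬E ⊔ ¬C)) unsat w.r.t. T
   open: L(x₀) ⊇ {D, E, ¬B, ¬C, ∀r.B, …} (+ ∃-successors)
2. Hence (D ⊓ E) ⊑ (E ⊓ C): not entailed.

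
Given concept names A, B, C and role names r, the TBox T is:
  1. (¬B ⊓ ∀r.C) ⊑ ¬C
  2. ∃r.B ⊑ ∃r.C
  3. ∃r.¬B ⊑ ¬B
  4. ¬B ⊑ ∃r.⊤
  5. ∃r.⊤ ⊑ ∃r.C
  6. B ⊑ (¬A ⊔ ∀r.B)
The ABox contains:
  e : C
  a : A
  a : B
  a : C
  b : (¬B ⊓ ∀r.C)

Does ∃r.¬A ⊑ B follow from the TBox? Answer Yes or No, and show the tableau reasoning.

No

1. ∃r.¬A ⊑ B  ⇔  (∃r.¬A ⊓ ¬B) unsat w.r.t. T
   apply at x₀: ¬B⊑∃r.⊤
   open: L(x₀) ⊇ {¬B, ∃r.C, ∃r.¬A, ∃r.¬C, ∃r.⊤} (+ ∃-successors)
2. Hence ∃r.¬A ⊑ B: not entailed.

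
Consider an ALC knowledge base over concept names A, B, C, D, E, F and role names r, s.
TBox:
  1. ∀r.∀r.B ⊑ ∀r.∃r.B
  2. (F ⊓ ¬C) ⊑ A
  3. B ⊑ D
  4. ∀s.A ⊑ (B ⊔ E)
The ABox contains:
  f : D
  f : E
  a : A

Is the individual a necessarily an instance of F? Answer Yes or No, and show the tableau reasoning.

No

1. a : F?  L(a) = {A} ∪ {¬F}
   open: L(a) ⊇ {A, ¬B, ¬F, ∃r.∃r.¬B, ∃s.¬A} (+ ∃-successors) — a ∉ F possible
2. Hence a : F: not entailed.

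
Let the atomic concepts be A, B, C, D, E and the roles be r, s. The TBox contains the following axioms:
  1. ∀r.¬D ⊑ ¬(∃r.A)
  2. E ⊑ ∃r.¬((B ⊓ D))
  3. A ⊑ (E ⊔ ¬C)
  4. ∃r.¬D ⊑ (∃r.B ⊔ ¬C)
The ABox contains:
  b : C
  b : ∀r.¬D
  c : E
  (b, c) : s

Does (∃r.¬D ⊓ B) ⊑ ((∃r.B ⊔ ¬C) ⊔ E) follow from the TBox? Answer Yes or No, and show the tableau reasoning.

1. (∃r.¬D ⊓ B) ⊑ ((∃r.B ⊔ ¬C) ⊔ E)  ⇔  ((∃r.¬D ⊓ B) ⊓ ((∀r.¬B ⊓ C) ⊓ ¬E)) unsat w.r.t. T
   all branches close; clash {C, ¬C} at x₀
2. Hence (∃r.¬D ⊓ B) ⊑ ((∃r.B ⊔ ¬C) ⊔ E): entailed.

Yes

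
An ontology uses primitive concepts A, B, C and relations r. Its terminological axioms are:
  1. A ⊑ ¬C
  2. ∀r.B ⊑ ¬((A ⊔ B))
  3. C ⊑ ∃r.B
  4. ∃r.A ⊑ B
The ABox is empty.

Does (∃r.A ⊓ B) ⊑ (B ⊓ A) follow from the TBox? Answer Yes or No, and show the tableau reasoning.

No

1. (∃r.A ⊓ B) ⊑ (B ⊓ A)  ⇔  ((∃r.A ⊓ B) ⊓ (¬B ⊔ ¬A)) unsat w.r.t. T
   open: L(x₀) ⊇ {B, ¬A, ¬C, ∃r.A, ∃r.¬B} (+ ∃-successors)
2. Hence (∃r.A ⊓ B) ⊑ (B ⊓ A): not entailed.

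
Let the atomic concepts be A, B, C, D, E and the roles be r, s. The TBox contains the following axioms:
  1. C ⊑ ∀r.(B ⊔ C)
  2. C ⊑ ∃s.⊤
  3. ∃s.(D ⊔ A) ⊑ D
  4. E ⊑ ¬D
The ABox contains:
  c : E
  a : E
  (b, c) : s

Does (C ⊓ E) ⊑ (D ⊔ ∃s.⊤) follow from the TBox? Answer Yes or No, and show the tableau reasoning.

1. (C ⊓ E) ⊑ (D ⊔ ∃s.⊤)  ⇔  ((C ⊓ E) ⊓ (¬D ⊓ ∀s.⊥)) unsat w.r.t. T
   all branches close; clash {D, ¬D} at x₀
2. Hence (C ⊓ E) ⊑ (D ⊔ ∃s.⊤): entailed.

Yes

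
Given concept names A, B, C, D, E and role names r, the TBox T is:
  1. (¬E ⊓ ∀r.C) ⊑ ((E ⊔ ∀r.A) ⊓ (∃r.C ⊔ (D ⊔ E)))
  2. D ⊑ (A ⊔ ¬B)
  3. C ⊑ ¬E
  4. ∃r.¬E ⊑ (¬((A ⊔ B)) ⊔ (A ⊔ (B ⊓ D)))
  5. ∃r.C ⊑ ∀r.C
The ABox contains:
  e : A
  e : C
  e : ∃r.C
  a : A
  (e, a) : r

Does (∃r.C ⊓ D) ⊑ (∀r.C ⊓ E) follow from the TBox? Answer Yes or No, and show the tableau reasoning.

No

1. (∃r.C ⊓ D) ⊑ (∀r.C ⊓ E)  ⇔  ((∃r.C ⊓ D) ⊓ (∃r.¬C ⊔ ¬E)) unsat w.r.t. T
   apply at x₀: D⊑(A ⊔ ¬B); ∃r.C⊑∀r.C
   open: L(x₀) ⊇ {A, D, ¬C, ¬E, ∀r.A, …} (+ ∃-successors)
2. Hence (∃r.C ⊓ D) ⊑ (∀r.C ⊓ E): not entailed.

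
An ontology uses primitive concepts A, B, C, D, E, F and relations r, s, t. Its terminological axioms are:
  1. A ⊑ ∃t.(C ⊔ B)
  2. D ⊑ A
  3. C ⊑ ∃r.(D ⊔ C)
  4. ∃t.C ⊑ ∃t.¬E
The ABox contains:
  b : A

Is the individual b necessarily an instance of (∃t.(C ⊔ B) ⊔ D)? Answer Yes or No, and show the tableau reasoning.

Yes

1. b : (∃t.(C ⊔ B) ⊔ D)?  L(b) = {A} ∪ {(∀t.(¬C ⊓ ¬B) ⊓ ¬D)}
   clash {B, ¬B} at an ∃-successor — b ∈ (∃t.(C ⊔ B) ⊔ D)
2. Hence b : (∃t.(C ⊔ B) ⊔ D): entailed.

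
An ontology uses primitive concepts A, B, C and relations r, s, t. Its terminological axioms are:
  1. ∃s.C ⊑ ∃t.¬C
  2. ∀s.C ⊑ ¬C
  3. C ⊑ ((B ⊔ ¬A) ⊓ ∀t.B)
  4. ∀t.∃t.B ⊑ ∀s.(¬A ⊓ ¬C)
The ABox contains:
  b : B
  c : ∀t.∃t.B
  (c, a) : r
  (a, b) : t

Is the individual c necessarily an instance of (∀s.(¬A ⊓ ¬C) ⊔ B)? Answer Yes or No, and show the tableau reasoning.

1. c : (∀s.(¬A ⊓ ¬C) ⊔ B)?  L(c) = {∀t.∃t.B} ∪ {(∃s.(A ⊔ C) ⊓ ¬B)}
   clash {C, ¬C} at an ∃-successor — c ∈ (∀s.(¬A ⊓ ¬C) ⊔ B)
2. Hence c : (∀s.(¬A ⊓ ¬C) ⊔ B): entailed.

Yes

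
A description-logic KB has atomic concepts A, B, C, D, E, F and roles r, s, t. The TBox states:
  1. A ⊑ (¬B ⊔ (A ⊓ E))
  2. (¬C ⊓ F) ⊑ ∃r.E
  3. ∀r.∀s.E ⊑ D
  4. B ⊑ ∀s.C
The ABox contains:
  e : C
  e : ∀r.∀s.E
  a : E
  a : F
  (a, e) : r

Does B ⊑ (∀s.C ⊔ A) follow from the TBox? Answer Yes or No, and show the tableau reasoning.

1. B ⊑ (∀s.C ⊔ A)  ⇔  (B ⊓ (∃s.¬C ⊓ ¬A)) unsat w.r.t. T
   all branches close; clash {C, ¬C} at an ∃-successor
2. Hence B ⊑ (∀s.C ⊔ A): entailed.

Yes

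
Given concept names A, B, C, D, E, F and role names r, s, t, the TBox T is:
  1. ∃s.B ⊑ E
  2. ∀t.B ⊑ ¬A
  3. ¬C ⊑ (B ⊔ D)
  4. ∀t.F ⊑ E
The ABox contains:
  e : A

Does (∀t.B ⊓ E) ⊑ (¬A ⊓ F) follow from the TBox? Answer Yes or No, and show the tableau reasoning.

1. (∀t.B ⊓ E) ⊑ (¬A ⊓ F)  ⇔  ((∀t.B ⊓ E) ⊓ (A ⊔ ¬F)) unsat w.r.t. T
   apply at x₀: ∀t.B⊑¬A
   open: L(x₀) ⊇ {C, E, ¬A, ¬F, ∀t.B}
2. Hence (∀t.B ⊓ E) ⊑ (¬A ⊓ F): not entailed.

No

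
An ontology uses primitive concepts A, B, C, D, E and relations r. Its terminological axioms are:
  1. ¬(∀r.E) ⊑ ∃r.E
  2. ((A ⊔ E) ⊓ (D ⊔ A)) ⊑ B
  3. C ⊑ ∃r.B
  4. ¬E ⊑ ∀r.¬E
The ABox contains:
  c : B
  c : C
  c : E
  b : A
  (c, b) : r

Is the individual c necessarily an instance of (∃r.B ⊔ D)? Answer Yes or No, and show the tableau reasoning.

Yes

1. c : (∃r.B ⊔ D)?  L(c) = {B, C, E} ∪ {(∀r.¬B ⊓ ¬D)}
   clash {B, ¬B} at b — c ∈ (∃r.B ⊔ D)
2. Hence c : (∃r.B ⊔ D): entailed.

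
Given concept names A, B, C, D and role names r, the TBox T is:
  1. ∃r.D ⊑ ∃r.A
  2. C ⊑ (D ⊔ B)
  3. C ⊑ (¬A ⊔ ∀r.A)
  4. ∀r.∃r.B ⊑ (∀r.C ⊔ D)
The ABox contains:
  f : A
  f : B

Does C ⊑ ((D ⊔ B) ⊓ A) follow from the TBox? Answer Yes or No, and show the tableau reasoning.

No

1. C ⊑ ((D ⊔ B) ⊓ A)  ⇔  (C ⊓ ((¬D ⊓ ¬B) ⊔ ¬A)) unsat w.r.t. T
   apply at x₀: C⊑(D ⊔ B); C⊑(¬A ⊔ ∀r.A)
   open: L(x₀) ⊇ {C, D, ¬A, ∀r.¬D, ∃r.∀r.¬B} (+ ∃-successors)
2. Hence C ⊑ ((D ⊔ B) ⊓ A): not entailed.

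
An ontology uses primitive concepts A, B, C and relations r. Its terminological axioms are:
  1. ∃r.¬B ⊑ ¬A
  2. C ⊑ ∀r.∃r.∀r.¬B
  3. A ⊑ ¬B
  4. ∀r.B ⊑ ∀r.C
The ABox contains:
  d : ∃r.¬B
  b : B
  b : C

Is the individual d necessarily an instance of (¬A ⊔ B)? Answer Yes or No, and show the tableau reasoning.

1. d : (¬A ⊔ B)?  L(d) = {∃r.¬B} ∪ {(A ⊓ ¬B)}
   clash {A, ¬A} at d — d ∈ (¬A ⊔ B)
2. Hence d : (¬A ⊔ B): entailed.

Yes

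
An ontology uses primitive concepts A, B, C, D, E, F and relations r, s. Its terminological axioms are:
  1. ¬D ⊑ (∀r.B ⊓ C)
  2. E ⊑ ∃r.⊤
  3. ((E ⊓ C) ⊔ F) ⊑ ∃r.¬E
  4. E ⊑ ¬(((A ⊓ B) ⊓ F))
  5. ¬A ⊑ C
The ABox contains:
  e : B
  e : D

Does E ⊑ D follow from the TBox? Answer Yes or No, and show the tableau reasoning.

1. E ⊑ D  ⇔  (E ⊓ ¬D) unsat w.r.t. T
   apply at x₀: ¬D⊑(∀r.B ⊓ C); E⊑∃r.⊤; E⊑¬(((A ⊓ B) ⊓ F))
   open: L(x₀) ⊇ {A, C, E, ¬B, ¬D, …} (+ ∃-successors)
2. Hence E ⊑ D: not entailed.

No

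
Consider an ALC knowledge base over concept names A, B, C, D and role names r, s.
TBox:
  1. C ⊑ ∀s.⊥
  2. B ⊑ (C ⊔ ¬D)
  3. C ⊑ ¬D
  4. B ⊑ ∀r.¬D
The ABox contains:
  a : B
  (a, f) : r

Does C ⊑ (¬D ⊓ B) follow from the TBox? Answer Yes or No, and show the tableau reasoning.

No

1. C ⊑ (¬D ⊓ B)  ⇔  (C ⊓ (D ⊔ ¬B)) unsat w.r.t. T
   apply at x₀: C⊑∀s.⊥; C⊑¬D
   open: L(x₀) ⊇ {C, ¬B, ¬D, ∀s.⊥}
2. Hence C ⊑ (¬D ⊓ B): not entailed.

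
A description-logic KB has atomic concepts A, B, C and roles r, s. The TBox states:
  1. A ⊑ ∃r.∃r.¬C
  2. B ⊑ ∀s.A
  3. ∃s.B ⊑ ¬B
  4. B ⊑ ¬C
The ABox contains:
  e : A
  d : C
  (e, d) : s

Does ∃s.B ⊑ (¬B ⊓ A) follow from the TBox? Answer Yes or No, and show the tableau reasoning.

1. ∃s.B ⊑ (¬B ⊓ A)  ⇔  (∃s.B ⊓ (B ⊔ ¬A)) unsat w.r.t. T
   apply at x₀: ∃s.B⊑¬B
   open: L(x₀) ⊇ {¬A, ¬B, ∃s.B} (+ ∃-successors)
2. Hence ∃s.B ⊑ (¬B ⊓ A): not entailed.

No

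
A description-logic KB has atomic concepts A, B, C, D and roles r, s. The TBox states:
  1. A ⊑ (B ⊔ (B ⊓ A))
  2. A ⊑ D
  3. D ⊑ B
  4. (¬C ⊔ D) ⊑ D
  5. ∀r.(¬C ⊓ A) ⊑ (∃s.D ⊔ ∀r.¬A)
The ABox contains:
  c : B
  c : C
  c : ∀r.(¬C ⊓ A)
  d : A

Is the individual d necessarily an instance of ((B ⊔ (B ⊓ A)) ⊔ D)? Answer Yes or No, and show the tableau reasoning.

1. d : ((B ⊔ (B ⊓ A)) ⊔ D)?  L(d) = {A} ∪ {((¬B ⊓ (¬B ⊔ ¬A)) ⊓ ¬D)}
   clash {D, ¬D} at d — d ∈ ((B ⊔ (B ⊓ A)) ⊔ D)
2. Hence d : ((B ⊔ (B ⊓ A)) ⊔ D): entailed.

Yes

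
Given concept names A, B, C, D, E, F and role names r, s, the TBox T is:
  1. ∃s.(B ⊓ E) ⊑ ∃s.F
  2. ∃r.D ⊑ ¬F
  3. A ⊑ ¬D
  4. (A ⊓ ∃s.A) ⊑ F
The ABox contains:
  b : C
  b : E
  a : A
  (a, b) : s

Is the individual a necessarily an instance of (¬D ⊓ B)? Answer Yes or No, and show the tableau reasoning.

No

1. a : (¬D ⊓ B)?  L(a) = {A} ∪ {(D ⊔ ¬B)}
   apply at a: A⊑¬D
   open: L(a) ⊇ {A, ¬B, ¬D, ∀r.¬D, ∀s.(¬B ⊔ ¬E), …} — a ∉ (¬D ⊓ B) possible
2. Hence a : (¬D ⊓ B): not entailed.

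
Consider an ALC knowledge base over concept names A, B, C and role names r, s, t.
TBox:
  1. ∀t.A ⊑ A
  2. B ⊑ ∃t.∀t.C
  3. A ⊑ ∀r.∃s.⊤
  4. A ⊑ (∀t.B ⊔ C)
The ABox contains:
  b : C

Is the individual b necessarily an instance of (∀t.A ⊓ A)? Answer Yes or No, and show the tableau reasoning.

No

1. b : (∀t.A ⊓ A)?  L(b) = {C} ∪ {(∃t.¬A ⊔ ¬A)}
   open: L(b) ⊇ {C, ¬A, ¬B, ∃t.¬A} (+ ∃-successors) — b ∉ (∀t.A ⊓ A) possible
2. Hence b : (∀t.A ⊓ A): not entailed.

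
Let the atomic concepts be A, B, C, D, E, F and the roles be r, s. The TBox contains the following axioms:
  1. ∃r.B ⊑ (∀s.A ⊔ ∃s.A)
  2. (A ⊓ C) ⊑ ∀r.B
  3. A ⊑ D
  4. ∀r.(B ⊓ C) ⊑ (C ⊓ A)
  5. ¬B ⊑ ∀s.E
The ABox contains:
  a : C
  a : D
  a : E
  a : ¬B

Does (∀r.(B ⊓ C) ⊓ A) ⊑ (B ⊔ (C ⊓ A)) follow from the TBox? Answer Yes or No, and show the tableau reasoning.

Yes

1. (∀r.(B ⊓ C) ⊓ A) ⊑ (B ⊔ (C ⊓ A))  ⇔  ((∀r.(B ⊓ C) ⊓ A) ⊓ (¬B ⊓ (¬C ⊔ ¬A))) unsat w.r.t. T
   all branches close; clash {A, ¬A} at x₀
2. Hence (∀r.(B ⊓ C) ⊓ A) ⊑ (B ⊔ (C ⊓ A)): entailed.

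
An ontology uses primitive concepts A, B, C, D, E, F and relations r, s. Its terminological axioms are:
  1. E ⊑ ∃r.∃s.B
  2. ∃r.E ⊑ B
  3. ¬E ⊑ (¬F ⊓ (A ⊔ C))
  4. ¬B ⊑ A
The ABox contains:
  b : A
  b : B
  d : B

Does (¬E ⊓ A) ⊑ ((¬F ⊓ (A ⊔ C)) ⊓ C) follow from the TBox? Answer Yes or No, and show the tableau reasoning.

1. (¬E ⊓ A) ⊑ ((¬F ⊓ (A ⊔ C)) ⊓ C)  ⇔  ((¬E ⊓ A) ⊓ ((F ⊔ (¬A ⊓ ¬C)) ⊔ ¬C)) unsat w.r.t. T
   apply at x₀: ¬E⊑(¬F ⊓ (A ⊔ C))
   open: L(x₀) ⊇ {A, ¬C, ¬E, ¬F, ∀r.¬E}
2. Hence (¬E ⊓ A) ⊑ ((¬F ⊓ (A ⊔ C)) ⊓ C): not entailed.

No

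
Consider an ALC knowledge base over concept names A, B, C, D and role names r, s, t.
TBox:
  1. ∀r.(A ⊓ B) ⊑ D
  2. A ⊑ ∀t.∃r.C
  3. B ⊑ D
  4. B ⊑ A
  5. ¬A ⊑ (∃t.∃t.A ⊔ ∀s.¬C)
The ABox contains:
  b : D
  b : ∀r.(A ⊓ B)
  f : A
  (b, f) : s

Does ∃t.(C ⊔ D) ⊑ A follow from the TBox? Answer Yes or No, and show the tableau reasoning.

1. ∃t.(C ⊔ D) ⊑ A  ⇔  (∃t.(C ⊔ D) ⊓ ¬A) unsat w.r.t. T
   apply at x₀: ¬A⊑(∃t.∃t.A ⊔ ∀s.¬C)
   open: L(x₀) ⊇ {¬A, ¬B, ∃r.(¬A ⊔ ¬B), ∃t.(C ⊔ D), ∃t.∃t.A} (+ ∃-successors)
2. Hence ∃t.(C ⊔ D) ⊑ A: not entailed.

No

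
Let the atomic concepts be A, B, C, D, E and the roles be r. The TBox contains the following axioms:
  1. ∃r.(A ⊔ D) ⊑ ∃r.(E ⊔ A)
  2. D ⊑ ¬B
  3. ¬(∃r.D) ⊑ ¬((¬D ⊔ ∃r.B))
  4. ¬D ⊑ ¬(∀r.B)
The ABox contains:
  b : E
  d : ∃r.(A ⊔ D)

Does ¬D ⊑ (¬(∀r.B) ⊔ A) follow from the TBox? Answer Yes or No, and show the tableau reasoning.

1. ¬D ⊑ (¬(∀r.B) ⊔ A)  ⇔  (¬D ⊓ (∀r.B ⊓ ¬A)) unsat w.r.t. T
   all branches close; clash {D, ¬D} at x₀
2. Hence ¬D ⊑ (¬(∀r.B) ⊔ A): entailed.

Yes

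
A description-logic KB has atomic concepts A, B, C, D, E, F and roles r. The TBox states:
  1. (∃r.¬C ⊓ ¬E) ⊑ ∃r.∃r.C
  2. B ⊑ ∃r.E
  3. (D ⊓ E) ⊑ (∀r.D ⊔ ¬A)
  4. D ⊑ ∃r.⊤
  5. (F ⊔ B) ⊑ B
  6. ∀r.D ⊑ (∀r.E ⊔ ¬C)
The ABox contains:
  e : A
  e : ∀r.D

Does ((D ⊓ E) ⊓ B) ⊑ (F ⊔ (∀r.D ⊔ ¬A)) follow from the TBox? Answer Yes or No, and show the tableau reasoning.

1. ((D ⊓ E) ⊓ B) ⊑ (F ⊔ (∀r.D ⊔ ¬A))  ⇔  (((D ⊓ E) ⊓ B) ⊓ (¬F ⊓ (∃r.¬D ⊓ A))) unsat w.r.t. T
   all branches close; clash {A, ¬A} at x₀
2. Hence ((D ⊓ E) ⊓ B) ⊑ (F ⊔ (∀r.D ⊔ ¬A)): entailed.

Yes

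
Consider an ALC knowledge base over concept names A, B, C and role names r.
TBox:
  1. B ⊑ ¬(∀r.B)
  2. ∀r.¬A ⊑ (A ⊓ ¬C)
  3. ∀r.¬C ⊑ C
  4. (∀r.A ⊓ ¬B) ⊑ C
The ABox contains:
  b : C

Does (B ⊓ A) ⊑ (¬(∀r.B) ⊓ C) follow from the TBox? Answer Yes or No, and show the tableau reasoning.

1. (B ⊓ A) ⊑ (¬(∀r.B) ⊓ C)  ⇔  ((B ⊓ A) ⊓ (∀r.B ⊔ ¬C)) unsat w.r.t. T
   apply at x₀: B⊑¬(∀r.B)
   open: L(x₀) ⊇ {A, B, ¬C, ∃r.A, ∃r.C, …} (+ ∃-successors)
2. Hence (B ⊓ A) ⊑ (¬(∀r.B) ⊓ C): not entailed.

No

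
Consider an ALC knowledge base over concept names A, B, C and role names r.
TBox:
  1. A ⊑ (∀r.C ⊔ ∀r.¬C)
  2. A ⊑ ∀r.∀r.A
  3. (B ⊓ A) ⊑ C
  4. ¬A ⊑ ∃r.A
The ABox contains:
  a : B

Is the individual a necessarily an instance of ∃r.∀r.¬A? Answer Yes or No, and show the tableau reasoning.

No

1. a : ∃r.∀r.¬A?  L(a) = {B} ∪ {∀r.∃r.A}
   open: L(a) ⊇ {A, B, C, ∀r.C, ∀r.∀r.A, …} — a ∉ ∃r.∀r.¬A possible
2. Hence a : ∃r.∀r.¬A: not entailed.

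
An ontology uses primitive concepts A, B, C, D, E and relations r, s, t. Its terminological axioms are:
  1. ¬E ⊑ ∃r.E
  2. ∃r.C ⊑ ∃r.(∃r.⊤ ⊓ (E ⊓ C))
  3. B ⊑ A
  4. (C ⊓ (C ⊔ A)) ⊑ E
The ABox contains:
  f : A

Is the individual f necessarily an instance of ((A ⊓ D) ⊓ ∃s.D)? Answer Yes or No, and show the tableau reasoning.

1. f : ((A ⊓ D) ⊓ ∃s.D)?  L(f) = {A} ∪ {((¬A ⊔ ¬D) ⊔ ∀s.¬D)}
   open: L(f) ⊇ {A, E, ¬D, ∀r.¬C} — f ∉ ((A ⊓ D) ⊓ ∃s.D) possible
2. Hence f : ((A ⊓ D) ⊓ ∃s.D): not entailed.

No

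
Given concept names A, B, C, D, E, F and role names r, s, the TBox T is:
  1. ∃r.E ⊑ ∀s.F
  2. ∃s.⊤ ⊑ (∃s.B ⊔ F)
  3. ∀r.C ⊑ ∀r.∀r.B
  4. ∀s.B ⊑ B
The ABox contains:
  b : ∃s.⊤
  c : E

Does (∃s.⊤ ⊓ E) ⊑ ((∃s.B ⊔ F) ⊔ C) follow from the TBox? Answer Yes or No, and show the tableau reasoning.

Yes

1. (∃s.⊤ ⊓ E) ⊑ ((∃s.B ⊔ F) ⊔ C)  ⇔  ((∃s.⊤ ⊓ E) ⊓ ((∀s.¬B ⊓ ¬F) ⊓ ¬C)) unsat w.r.t. T
   all branches close; clash {F, ¬F} at x₀
2. Hence (∃s.⊤ ⊓ E) ⊑ ((∃s.B ⊔ F) ⊔ C): entailed.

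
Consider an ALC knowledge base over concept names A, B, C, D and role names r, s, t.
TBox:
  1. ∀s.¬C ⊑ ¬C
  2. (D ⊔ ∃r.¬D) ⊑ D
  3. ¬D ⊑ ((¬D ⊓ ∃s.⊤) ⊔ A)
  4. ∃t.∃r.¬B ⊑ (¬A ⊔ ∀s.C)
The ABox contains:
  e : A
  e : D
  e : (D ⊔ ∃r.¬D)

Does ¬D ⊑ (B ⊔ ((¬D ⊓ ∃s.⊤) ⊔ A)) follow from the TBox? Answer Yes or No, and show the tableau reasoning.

Yes

1. ¬D ⊑ (B ⊔ ((¬D ⊓ ∃s.⊤) ⊔ A))  ⇔  (¬D ⊓ (¬B ⊓ ((D ⊔ ∀s.⊥) ⊓ ¬A))) unsat w.r.t. T
   all branches close; clash {D, ¬D} at x₀
2. Hence ¬D ⊑ (B ⊔ ((¬D ⊓ ∃s.⊤) ⊔ A)): entailed.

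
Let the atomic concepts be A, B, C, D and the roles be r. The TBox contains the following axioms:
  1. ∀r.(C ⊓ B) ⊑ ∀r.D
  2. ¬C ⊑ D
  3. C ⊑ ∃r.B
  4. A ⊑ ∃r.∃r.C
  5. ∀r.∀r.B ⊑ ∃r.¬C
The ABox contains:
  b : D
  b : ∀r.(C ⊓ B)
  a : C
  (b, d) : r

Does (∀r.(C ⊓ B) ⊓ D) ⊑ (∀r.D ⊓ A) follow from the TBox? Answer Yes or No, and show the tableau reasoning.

1. (∀r.(C ⊓ B) ⊓ D) ⊑ (∀r.D ⊓ A)  ⇔  ((∀r.(C ⊓ B) ⊓ D) ⊓ (∃r.¬D ⊔ ¬A)) unsat w.r.t. T
   apply at x₀: ∀r.(C ⊓ B)⊑∀r.D
   open: L(x₀) ⊇ {D, ¬A, ¬C, ∀r.(C ⊓ B), ∀r.D, …} (+ ∃-successors)
2. Hence (∀r.(C ⊓ B) ⊓ D) ⊑ (∀r.D ⊓ A): not entailed.

No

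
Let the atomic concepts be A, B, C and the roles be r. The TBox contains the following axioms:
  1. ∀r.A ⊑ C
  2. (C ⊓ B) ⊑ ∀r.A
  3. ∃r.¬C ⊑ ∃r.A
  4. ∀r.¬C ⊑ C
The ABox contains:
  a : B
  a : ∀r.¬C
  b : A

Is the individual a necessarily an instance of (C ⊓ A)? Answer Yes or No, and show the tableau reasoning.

1. a : (C ⊓ A)?  L(a) = {B, ∀r.¬C} ∪ {(¬C ⊔ ¬A)}
   apply at a: ∀r.¬C⊑C
   open: L(a) ⊇ {B, C, ¬A, ∀r.A, ∀r.C, …} — a ∉ (C ⊓ A) possible
2. Hence a : (C ⊓ A): not entailed.

No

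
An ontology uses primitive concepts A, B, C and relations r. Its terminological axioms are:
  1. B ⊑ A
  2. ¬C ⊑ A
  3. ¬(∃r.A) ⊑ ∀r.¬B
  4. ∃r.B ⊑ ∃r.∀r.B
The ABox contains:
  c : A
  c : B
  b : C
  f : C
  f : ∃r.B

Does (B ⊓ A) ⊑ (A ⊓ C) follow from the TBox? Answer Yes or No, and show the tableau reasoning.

No

1. (B ⊓ A) ⊑ (A ⊓ C)  ⇔  ((B ⊓ A) ⊓ (¬A ⊔ ¬C)) unsat w.r.t. T
   open: L(x₀) ⊇ {A, B, ¬C, ∀r.¬B}
2. Hence (B ⊓ A) ⊑ (A ⊓ C): not entailed.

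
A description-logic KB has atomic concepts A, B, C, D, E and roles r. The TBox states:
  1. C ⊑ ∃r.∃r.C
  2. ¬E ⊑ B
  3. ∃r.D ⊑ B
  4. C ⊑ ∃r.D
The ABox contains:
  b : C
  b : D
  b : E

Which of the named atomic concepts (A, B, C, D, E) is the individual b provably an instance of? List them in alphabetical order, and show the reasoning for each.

1. b : A?  L(b) = {C, D, E} ∪ {¬A}
   apply at b: C⊑∃r.∃r.C; C⊑∃r.D
   open: L(b) ⊇ {B, C, D, E, ¬A, …} (+ ∃-successors) — b ∉ A possible
2. b : B?  L(b) = {C, D, E} ∪ {¬B}
   clash {B, ¬B} at b — b ∈ B
3. b : C?  L(b) = {C, D, E} ∪ {¬C}
   clash {C, ¬C} at b — b ∈ C
4. b : D?  L(b) = {C, D, E} ∪ {¬D}
   clash {D, ¬D} at b — b ∈ D
5. b : E?  L(b) = {C, D, E} ∪ {¬E}
   clash {E, ¬E} at b — b ∈ E
6. Entailed for b: {B, C, D, E}

{B, C, D, E}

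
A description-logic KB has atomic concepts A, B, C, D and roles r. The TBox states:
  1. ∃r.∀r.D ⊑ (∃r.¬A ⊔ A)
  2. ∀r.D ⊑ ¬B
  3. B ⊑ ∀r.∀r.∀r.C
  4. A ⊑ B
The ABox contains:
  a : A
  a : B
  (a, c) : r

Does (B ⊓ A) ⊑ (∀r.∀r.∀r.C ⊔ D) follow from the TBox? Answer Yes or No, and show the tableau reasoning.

1. (B ⊓ A) ⊑ (∀r.∀r.∀r.C ⊔ D)  ⇔  ((B ⊓ A) ⊓ (∃r.∃r.∃r.¬C ⊓ ¬D)) unsat w.r.t. T
   all branches close; clash {B, ¬B} at x₀
2. Hence (B ⊓ A) ⊑ (∀r.∀r.∀r.C ⊔ D): entailed.

Yes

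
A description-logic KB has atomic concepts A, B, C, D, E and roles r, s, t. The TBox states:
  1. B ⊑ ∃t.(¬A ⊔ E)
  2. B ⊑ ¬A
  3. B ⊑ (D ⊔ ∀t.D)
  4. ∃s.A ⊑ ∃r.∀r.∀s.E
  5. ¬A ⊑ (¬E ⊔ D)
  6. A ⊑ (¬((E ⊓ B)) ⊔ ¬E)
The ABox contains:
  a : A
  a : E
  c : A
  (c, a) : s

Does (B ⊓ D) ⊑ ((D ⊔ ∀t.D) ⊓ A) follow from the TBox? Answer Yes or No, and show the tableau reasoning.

No

1. (B ⊓ D) ⊑ ((D ⊔ ∀t.D) ⊓ A)  ⇔  ((B ⊓ D) ⊓ ((¬D ⊓ ∃t.¬D) ⊔ ¬A)) unsat w.r.t. T
   apply at x₀: B⊑∃t.(¬A ⊔ E); B⊑¬A; B⊑(D ⊔ ∀t.D)
   open: L(x₀) ⊇ {B, D, ¬A, ∀s.¬A, ∃t.(¬A ⊔ E)} (+ ∃-successors)
2. Hence (B ⊓ D) ⊑ ((D ⊔ ∀t.D) ⊓ A): not entailed.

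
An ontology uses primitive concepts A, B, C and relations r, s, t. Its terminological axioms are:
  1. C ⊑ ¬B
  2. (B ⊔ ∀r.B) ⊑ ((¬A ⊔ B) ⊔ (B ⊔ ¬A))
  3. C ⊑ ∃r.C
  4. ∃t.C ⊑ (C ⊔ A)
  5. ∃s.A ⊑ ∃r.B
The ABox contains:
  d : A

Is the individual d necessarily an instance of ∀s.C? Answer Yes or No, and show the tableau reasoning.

No

1. d : ∀s.C?  L(d) = {A} ∪ {∃s.¬C}
   open: L(d) ⊇ {A, ¬B, ¬C, ∀s.¬A, ∀t.¬C, …} (+ ∃-successors) — d ∉ ∀s.C possible
2. Hence d : ∀s.C: not entailed.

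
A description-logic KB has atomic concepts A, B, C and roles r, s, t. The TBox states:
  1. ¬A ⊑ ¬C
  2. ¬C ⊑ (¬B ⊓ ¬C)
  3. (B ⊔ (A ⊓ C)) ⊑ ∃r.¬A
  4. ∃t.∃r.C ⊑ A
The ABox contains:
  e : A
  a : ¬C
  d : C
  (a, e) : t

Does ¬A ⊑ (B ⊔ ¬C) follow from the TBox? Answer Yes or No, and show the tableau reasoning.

Yes

1. ¬A ⊑ (B ⊔ ¬C)  ⇔  (¬A ⊓ (¬B ⊓ C)) unsat w.r.t. T
   all branches close; clash {C, ¬C} at x₀
2. Hence ¬A ⊑ (B ⊔ ¬C): entailed.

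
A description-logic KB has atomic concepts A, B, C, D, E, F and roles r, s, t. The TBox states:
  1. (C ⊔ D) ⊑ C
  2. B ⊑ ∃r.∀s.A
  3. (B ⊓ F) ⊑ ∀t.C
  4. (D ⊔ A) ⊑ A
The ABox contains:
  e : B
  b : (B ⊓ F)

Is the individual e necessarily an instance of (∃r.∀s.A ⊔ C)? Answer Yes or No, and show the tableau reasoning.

Yes

1. e : (∃r.∀s.A ⊔ C)?  L(e) = {B} ∪ {(∀r.∃s.¬A ⊓ ¬C)}
   clash {C, ¬C} at e — e ∈ (∃r.∀s.A ⊔ C)
2. Hence e : (∃r.∀s.A ⊔ C): entailed.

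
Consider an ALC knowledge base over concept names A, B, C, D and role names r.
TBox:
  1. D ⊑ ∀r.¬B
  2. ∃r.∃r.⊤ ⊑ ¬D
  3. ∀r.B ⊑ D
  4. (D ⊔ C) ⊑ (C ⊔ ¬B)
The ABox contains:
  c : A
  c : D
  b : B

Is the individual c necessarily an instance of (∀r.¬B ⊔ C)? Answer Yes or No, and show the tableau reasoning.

1. c : (∀r.¬B ⊔ C)?  L(c) = {A, D} ∪ {(∃r.B ⊓ ¬C)}
   clash {D, ¬D} at c — c ∈ (∀r.¬B ⊔ C)
2. Hence c : (∀r.¬B ⊔ C): entailed.

Yes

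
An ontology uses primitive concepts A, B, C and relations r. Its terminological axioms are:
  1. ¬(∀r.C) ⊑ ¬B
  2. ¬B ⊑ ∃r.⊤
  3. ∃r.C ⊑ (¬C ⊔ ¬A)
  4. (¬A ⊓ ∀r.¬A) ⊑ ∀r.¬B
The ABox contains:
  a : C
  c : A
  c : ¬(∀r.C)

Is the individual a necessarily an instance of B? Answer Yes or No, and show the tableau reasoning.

No

1. a : B?  L(a) = {C} ∪ {¬B}
   apply at a: ¬B⊑∃r.⊤
   open: L(a) ⊇ {A, C, ¬B, ∀r.¬C, ∃r.⊤} (+ ∃-successors) — a ∉ B possible
2. Hence a : B: not entailed.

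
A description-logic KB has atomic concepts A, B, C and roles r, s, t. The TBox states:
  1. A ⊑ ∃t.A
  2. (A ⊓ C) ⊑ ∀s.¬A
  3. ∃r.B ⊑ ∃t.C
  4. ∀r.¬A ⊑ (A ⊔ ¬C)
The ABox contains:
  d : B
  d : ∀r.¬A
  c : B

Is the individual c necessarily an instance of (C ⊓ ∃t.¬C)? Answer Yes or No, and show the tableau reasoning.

No

1. c : (C ⊓ ∃t.¬C)?  L(c) = {B} ∪ {(¬C ⊔ ∀t.C)}
   open: L(c) ⊇ {B, ¬A, ¬C, ∀r.¬B, ∃r.A} (+ ∃-successors) — c ∉ (C ⊓ ∃t.¬C) possible
2. Hence c : (C ⊓ ∃t.¬C): not entailed.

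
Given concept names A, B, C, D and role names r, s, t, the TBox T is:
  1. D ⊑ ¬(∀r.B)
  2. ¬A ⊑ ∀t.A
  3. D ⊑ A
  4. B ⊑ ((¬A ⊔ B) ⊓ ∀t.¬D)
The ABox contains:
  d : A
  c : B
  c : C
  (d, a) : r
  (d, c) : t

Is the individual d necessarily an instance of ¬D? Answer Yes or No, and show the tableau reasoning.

No

1. d : ¬D?  L(d) = {A} ∪ {D}
   apply at d: D⊑¬(∀r.B)
   open: L(d) ⊇ {A, D, ¬B, ∃r.¬B} (+ ∃-successors) — d ∉ ¬D possible
2. Hence d : ¬D: not entailed.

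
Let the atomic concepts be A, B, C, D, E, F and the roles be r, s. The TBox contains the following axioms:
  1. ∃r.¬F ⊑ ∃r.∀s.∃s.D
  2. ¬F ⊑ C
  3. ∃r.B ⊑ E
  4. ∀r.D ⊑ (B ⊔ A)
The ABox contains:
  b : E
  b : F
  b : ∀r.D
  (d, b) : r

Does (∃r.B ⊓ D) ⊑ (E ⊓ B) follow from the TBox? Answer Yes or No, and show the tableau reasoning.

1. (∃r.B ⊓ D) ⊑ (E ⊓ B)  ⇔  ((∃r.B ⊓ D) ⊓ (¬E ⊔ ¬B)) unsat w.r.t. T
   apply at x₀: ∃r.B⊑E
   open: L(x₀) ⊇ {D, E, F, ¬B, ∀r.F, …} (+ ∃-successors)
2. Hence (∃r.B ⊓ D) ⊑ (E ⊓ B): not entailed.

No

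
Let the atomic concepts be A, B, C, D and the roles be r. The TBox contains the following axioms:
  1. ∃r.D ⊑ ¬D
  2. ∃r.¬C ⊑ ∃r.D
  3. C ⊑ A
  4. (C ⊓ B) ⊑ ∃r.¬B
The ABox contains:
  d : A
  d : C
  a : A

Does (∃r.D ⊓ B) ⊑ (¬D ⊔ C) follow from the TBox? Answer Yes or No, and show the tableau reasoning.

Yes

1. (∃r.D ⊓ B) ⊑ (¬D ⊔ C)  ⇔  ((∃r.D ⊓ B) ⊓ (D ⊓ ¬C)) unsat w.r.t. T
   all branches close; clash {D, ¬D} at x₀
2. Hence (∃r.D ⊓ B) ⊑ (¬D ⊔ C): entailed.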